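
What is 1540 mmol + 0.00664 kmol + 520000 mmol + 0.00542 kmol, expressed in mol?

533.6 mol

In mol:
  1540 mmol = 1540 × 10^-3 mol = 1.54
  0.00664 kmol = 0.00664 × 10^3 mol = 6.64
  520000 mmol = 520000 × 10^-3 mol = 520
  0.00542 kmol = 0.00542 × 10^3 mol = 5.42
Sum: 1.54 + 6.64 + 520 + 5.42 = 533.6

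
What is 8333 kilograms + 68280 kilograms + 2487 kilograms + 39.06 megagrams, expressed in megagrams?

118.16 megagrams

In megagrams:
  8333 kilograms = 8333 × 10^-3 megagrams = 8.333
  68280 kilograms = 68280 × 10^-3 megagrams = 68.28
  2487 kilograms = 2487 × 10^-3 megagrams = 2.487
  39.06 megagrams → 39.06
Sum: 8.333 + 68.28 + 2.487 + 39.06 = 118.16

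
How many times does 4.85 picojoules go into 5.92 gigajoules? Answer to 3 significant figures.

1220000000000000000000

(5.92 × 10^9) / (4.85 × 10^-12) = 1.221 × 10^21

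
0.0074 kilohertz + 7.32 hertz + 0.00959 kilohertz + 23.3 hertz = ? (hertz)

47.61 hertz

In hertz:
  0.0074 kilohertz = 0.0074 × 10^3 hertz = 7.4
  7.32 hertz → 7.32
  0.00959 kilohertz = 0.00959 × 10^3 hertz = 9.59
  23.3 hertz → 23.3
Sum: 7.4 + 7.32 + 9.59 + 23.3 = 47.61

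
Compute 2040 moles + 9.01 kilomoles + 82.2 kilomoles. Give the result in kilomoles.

In kilomoles:
  2040 moles = 2040 × 10^-3 kilomoles = 2.04
  9.01 kilomoles → 9.01
  82.2 kilomoles → 82.2
Sum: 2.04 + 9.01 + 82.2 = 93.25

93.25 kilomoles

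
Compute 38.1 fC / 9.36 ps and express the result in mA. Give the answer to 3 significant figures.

(38.1e-15) / (9.36e-12) = 4.0705e-3 A

4.07 mA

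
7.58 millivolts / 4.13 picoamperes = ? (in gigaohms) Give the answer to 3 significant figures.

(7.58 × 10^-3) / (4.13 × 10^-12) = 1.8354 × 10^9 Ω

1.84 gigaohms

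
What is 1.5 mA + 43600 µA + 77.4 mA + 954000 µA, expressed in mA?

In mA:
  1.5 mA → 1.5
  43600 µA = 43600 × 10^-3 mA = 43.6
  77.4 mA → 77.4
  954000 µA = 954000 × 10^-3 mA = 954
Sum: 1.5 + 43.6 + 77.4 + 954 = 1076.5

1076.5 mA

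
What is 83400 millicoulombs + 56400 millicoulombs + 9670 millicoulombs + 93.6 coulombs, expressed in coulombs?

In coulombs:
  83400 millicoulombs = 83400e-3 coulombs = 83.4
  56400 millicoulombs = 56400e-3 coulombs = 56.4
  9670 millicoulombs = 9670e-3 coulombs = 9.67
  93.6 coulombs → 93.6
Sum: 83.4 + 56.4 + 9.67 + 93.6 = 243.07

243.07 coulombs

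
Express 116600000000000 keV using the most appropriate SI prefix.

116.6 PeV

= 116.6e15 eV; 1e15 is peta.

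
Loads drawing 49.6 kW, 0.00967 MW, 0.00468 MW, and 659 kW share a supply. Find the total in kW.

722.95 kW

In kW:
  49.6 kW → 49.6
  0.00967 MW = 0.00967e3 kW = 9.67
  0.00468 MW = 0.00468e3 kW = 4.68
  659 kW → 659
Sum: 49.6 + 9.67 + 4.68 + 659 = 722.95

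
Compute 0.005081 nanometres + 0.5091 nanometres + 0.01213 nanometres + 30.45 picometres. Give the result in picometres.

In picometres:
  0.005081 nanometres = 0.005081 × 10^3 picometres = 5.081
  0.5091 nanometres = 0.5091 × 10^3 picometres = 509.1
  0.01213 nanometres = 0.01213 × 10^3 picometres = 12.13
  30.45 picometres → 30.45
Sum: 5.081 + 509.1 + 12.13 + 30.45 = 556.761

556.761 picometres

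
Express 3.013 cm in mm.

30.13 mm

centi = 1e-2, milli = 1e-3; factor is 1e1.
3.013 × 1e1 = 30.13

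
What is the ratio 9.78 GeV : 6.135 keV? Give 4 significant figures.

(9.78 × 10⁹) / (6.135 × 10³) = 1.5941 × 10⁶

1594000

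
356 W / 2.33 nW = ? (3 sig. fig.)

153000000000

(356) / (2.33e-9) = 152.8e9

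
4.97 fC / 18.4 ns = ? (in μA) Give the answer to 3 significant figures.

0.270 μA

(4.97e-15) / (18.4e-9) = 0.27011e-6 A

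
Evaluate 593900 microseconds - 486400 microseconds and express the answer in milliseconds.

In milliseconds:
  593900 microseconds = 593900 × 10⁻³ milliseconds = 593.9
  486400 microseconds = 486400 × 10⁻³ milliseconds = 486.4
Difference: 593.9 - 486.4 = 107.5

107.5 milliseconds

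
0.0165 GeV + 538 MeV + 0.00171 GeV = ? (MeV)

556.21 MeV

In MeV:
  0.0165 GeV = 0.0165 × 10³ MeV = 16.5
  538 MeV → 538
  0.00171 GeV = 0.00171 × 10³ MeV = 1.71
Sum: 16.5 + 538 + 1.71 = 556.21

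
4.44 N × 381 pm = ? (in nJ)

1.69164 nJ

4.44 × 381 × 10⁻¹² = 1691.64 × 10⁻¹² J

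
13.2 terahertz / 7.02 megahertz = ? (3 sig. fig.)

1880000

(13.2 × 10¹²) / (7.02 × 10⁶) = 1.88 × 10⁶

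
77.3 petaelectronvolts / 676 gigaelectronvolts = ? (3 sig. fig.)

(77.3 × 10¹⁵) / (676 × 10⁹) = 0.1143 × 10⁶

114000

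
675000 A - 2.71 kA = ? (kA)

672.29 kA

In kA:
  675000 A = 675000 × 10^-3 kA = 675
  2.71 kA → 2.71
Difference: 675 - 2.71 = 672.29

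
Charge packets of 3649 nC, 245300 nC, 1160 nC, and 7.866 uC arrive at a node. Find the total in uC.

In uC:
  3649 nC = 3649 × 10⁻³ uC = 3.649
  245300 nC = 245300 × 10⁻³ uC = 245.3
  1160 nC = 1160 × 10⁻³ uC = 1.16
  7.866 uC → 7.866
Sum: 3.649 + 245.3 + 1.16 + 7.866 = 257.975

257.975 uC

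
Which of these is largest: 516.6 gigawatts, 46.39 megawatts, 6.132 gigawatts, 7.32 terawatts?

516.6 gigawatts = 516600000000 watts
46.39 megawatts = 46390000 watts
6.132 gigawatts = 6132000000 watts
7.32 terawatts = 7320000000000 watts

7.32 terawatts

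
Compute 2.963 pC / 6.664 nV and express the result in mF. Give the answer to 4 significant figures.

0.4446 mF

(2.963e-12) / (6.664e-9) = 0.444628e-3 F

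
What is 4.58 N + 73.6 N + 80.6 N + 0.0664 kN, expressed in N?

225.18 N

In N:
  4.58 N → 4.58
  73.6 N → 73.6
  80.6 N → 80.6
  0.0664 kN = 0.0664 × 10^3 N = 66.4
Sum: 4.58 + 73.6 + 80.6 + 66.4 = 225.18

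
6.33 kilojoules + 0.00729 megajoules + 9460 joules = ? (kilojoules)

In kilojoules:
  6.33 kilojoules → 6.33
  0.00729 megajoules = 0.00729e3 kilojoules = 7.29
  9460 joules = 9460e-3 kilojoules = 9.46
Sum: 6.33 + 7.29 + 9.46 = 23.08

23.08 kilojoules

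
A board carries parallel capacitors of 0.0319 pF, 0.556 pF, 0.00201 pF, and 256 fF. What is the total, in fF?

In fF:
  0.0319 pF = 0.0319 × 10³ fF = 31.9
  0.556 pF = 0.556 × 10³ fF = 556
  0.00201 pF = 0.00201 × 10³ fF = 2.01
  256 fF → 256
Sum: 31.9 + 556 + 2.01 + 256 = 845.91

845.91 fF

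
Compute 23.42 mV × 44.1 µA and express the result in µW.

23.42e-3 × 44.1e-6 = 1032.822e-9 W

1.032822 µW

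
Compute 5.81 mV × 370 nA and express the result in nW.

2.1497 nW

5.81e-3 × 370e-9 = 2149.7e-12 W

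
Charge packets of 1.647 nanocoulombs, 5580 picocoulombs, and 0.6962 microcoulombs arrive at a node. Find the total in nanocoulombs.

In nanocoulombs:
  1.647 nanocoulombs → 1.647
  5580 picocoulombs = 5580e-3 nanocoulombs = 5.58
  0.6962 microcoulombs = 0.6962e3 nanocoulombs = 696.2
Sum: 1.647 + 5.58 + 696.2 = 703.427

703.427 nanocoulombs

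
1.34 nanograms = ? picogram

nano = 10^-9, pico = 10^-12; factor is 10^3.
1.34 × 10^3 = 1340

1340 picograms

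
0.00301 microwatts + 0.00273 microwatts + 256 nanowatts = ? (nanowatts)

261.74 nanowatts

In nanowatts:
  0.00301 microwatts = 0.00301e3 nanowatts = 3.01
  0.00273 microwatts = 0.00273e3 nanowatts = 2.73
  256 nanowatts → 256
Sum: 3.01 + 2.73 + 256 = 261.74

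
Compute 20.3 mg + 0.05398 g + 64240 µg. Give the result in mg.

138.52 mg

In mg:
  20.3 mg → 20.3
  0.05398 g = 0.05398 × 10^3 mg = 53.98
  64240 µg = 64240 × 10^-3 mg = 64.24
Sum: 20.3 + 53.98 + 64.24 = 138.52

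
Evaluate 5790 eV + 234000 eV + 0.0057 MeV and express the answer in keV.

245.49 keV

In keV:
  5790 eV = 5790 × 10^-3 keV = 5.79
  234000 eV = 234000 × 10^-3 keV = 234
  0.0057 MeV = 0.0057 × 10^3 keV = 5.7
Sum: 5.79 + 234 + 5.7 = 245.49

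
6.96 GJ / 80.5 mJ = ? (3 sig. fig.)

(6.96e9) / (80.5e-3) = 0.08646e12

86500000000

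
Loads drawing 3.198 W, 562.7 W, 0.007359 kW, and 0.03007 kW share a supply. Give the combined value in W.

In W:
  3.198 W → 3.198
  562.7 W → 562.7
  0.007359 kW = 0.007359 × 10^3 W = 7.359
  0.03007 kW = 0.03007 × 10^3 W = 30.07
Sum: 3.198 + 562.7 + 7.359 + 30.07 = 603.327

603.327 W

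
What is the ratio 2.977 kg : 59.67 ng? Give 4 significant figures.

(2.977 × 10^3) / (59.67 × 10^-9) = 0.049891 × 10^12

49890000000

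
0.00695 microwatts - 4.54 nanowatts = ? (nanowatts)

In nanowatts:
  0.00695 microwatts = 0.00695 × 10³ nanowatts = 6.95
  4.54 nanowatts → 4.54
Difference: 6.95 - 4.54 = 2.41

2.41 nanowatts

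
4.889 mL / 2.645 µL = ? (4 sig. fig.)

1848

(4.889e-3) / (2.645e-6) = 1.8484e3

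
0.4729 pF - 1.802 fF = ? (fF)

471.098 fF

In fF:
  0.4729 pF = 0.4729 × 10^3 fF = 472.9
  1.802 fF → 1.802
Difference: 472.9 - 1.802 = 471.098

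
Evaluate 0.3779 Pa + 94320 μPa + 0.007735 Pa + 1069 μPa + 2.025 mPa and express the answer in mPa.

483.049 mPa

In mPa:
  0.3779 Pa = 0.3779 × 10^3 mPa = 377.9
  94320 μPa = 94320 × 10^-3 mPa = 94.32
  0.007735 Pa = 0.007735 × 10^3 mPa = 7.735
  1069 μPa = 1069 × 10^-3 mPa = 1.069
  2.025 mPa → 2.025
Sum: 377.9 + 94.32 + 7.735 + 1.069 + 2.025 = 483.049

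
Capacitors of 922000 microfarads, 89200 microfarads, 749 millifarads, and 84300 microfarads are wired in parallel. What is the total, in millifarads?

1844.5 millifarads

In millifarads:
  922000 microfarads = 922000 × 10⁻³ millifarads = 922
  89200 microfarads = 89200 × 10⁻³ millifarads = 89.2
  749 millifarads → 749
  84300 microfarads = 84300 × 10⁻³ millifarads = 84.3
Sum: 922 + 89.2 + 749 + 84.3 = 1844.5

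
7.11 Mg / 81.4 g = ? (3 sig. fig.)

87300

(7.11 × 10^6) / (81.4) = 0.08735 × 10^6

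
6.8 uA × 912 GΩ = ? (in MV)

6.8 × 10⁻⁶ × 912 × 10⁹ = 6201.6 × 10³ V

6.2016 MV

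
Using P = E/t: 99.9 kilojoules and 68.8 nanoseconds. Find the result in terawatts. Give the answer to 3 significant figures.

(99.9 × 10³) / (68.8 × 10⁻⁹) = 1.452 × 10¹² W

1.45 terawatts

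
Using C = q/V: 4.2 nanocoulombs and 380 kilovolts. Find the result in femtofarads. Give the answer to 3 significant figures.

11.1 femtofarads

(4.2 × 10^-9) / (380 × 10^3) = 0.011053 × 10^-12 F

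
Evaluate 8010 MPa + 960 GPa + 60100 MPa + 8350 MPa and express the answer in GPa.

In GPa:
  8010 MPa = 8010 × 10⁻³ GPa = 8.01
  960 GPa → 960
  60100 MPa = 60100 × 10⁻³ GPa = 60.1
  8350 MPa = 8350 × 10⁻³ GPa = 8.35
Sum: 8.01 + 960 + 60.1 + 8.35 = 1036.46

1036.46 GPa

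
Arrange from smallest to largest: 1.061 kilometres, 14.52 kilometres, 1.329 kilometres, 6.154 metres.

6.154 metres < 1.061 kilometres < 1.329 kilometres < 14.52 kilometres

1.061 kilometres = 1061 metres
14.52 kilometres = 14520 metres
1.329 kilometres = 1329 metres
6.154 metres = 6.154 metres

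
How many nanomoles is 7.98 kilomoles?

7980000000000 nanomoles

kilo = 10^3, nano = 10^-9; factor is 10^12.
7.98 × 10^12 = 7980000000000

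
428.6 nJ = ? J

nano = 10^-9, (no prefix) = 10^0; factor is 10^-9.
428.6 × 10^-9 = 0.0000004286

0.0000004286 J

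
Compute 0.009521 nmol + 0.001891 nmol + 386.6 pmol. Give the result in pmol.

In pmol:
  0.009521 nmol = 0.009521e3 pmol = 9.521
  0.001891 nmol = 0.001891e3 pmol = 1.891
  386.6 pmol → 386.6
Sum: 9.521 + 1.891 + 386.6 = 398.012

398.012 pmol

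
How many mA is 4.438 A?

(no prefix) = 10⁰, milli = 10⁻³; factor is 10³.
4.438 × 10³ = 4438

4438 mA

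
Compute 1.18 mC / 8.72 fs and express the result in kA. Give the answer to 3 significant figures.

135000000 kA

(1.18 × 10^-3) / (8.72 × 10^-15) = 0.13532 × 10^12 A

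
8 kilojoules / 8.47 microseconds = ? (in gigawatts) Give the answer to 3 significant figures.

(8e3) / (8.47e-6) = 0.94451e9 W

0.945 gigawatts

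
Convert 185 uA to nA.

185000 nA

micro = 10⁻⁶, nano = 10⁻⁹; factor is 10³.
185 × 10³ = 185000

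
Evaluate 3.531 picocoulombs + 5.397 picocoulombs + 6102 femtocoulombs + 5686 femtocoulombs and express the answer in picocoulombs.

In picocoulombs:
  3.531 picocoulombs → 3.531
  5.397 picocoulombs → 5.397
  6102 femtocoulombs = 6102e-3 picocoulombs = 6.102
  5686 femtocoulombs = 5686e-3 picocoulombs = 5.686
Sum: 3.531 + 5.397 + 6.102 + 5.686 = 20.716

20.716 picocoulombs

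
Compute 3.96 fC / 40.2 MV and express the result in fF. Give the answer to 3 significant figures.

0.0000000985 fF

(3.96 × 10^-15) / (40.2 × 10^6) = 0.098507 × 10^-21 F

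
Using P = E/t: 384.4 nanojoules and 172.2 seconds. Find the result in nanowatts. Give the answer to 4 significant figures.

(384.4e-9) / (172.2) = 2.23229e-9 W

2.232 nanowatts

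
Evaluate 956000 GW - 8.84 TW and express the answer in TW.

947.16 TW

In TW:
  956000 GW = 956000 × 10^-3 TW = 956
  8.84 TW → 8.84
Difference: 956 - 8.84 = 947.16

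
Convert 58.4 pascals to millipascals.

(no prefix) = 10^0, milli = 10^-3; factor is 10^3.
58.4 × 10^3 = 58400

58400 millipascals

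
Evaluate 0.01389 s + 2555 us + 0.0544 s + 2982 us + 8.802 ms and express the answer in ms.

In ms:
  0.01389 s = 0.01389 × 10³ ms = 13.89
  2555 us = 2555 × 10⁻³ ms = 2.555
  0.0544 s = 0.0544 × 10³ ms = 54.4
  2982 us = 2982 × 10⁻³ ms = 2.982
  8.802 ms → 8.802
Sum: 13.89 + 2.555 + 54.4 + 2.982 + 8.802 = 82.629

82.629 ms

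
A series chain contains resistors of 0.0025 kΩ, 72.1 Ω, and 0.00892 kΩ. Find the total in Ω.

In Ω:
  0.0025 kΩ = 0.0025e3 Ω = 2.5
  72.1 Ω → 72.1
  0.00892 kΩ = 0.00892e3 Ω = 8.92
Sum: 2.5 + 72.1 + 8.92 = 83.52

83.52 Ω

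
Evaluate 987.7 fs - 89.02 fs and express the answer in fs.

In fs:
  987.7 fs → 987.7
  89.02 fs → 89.02
Difference: 987.7 - 89.02 = 898.68

898.68 fs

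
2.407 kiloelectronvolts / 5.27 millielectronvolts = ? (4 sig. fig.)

456700

(2.407 × 10³) / (5.27 × 10⁻³) = 0.45674 × 10⁶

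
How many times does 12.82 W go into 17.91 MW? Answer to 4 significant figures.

1397000

(17.91 × 10^6) / (12.82) = 1.397 × 10^6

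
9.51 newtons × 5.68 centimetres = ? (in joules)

0.540168 joules

9.51 × 5.68 × 10^-2 = 54.0168 × 10^-2 J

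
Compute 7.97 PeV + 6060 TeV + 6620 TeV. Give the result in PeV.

20.65 PeV

In PeV:
  7.97 PeV → 7.97
  6060 TeV = 6060 × 10^-3 PeV = 6.06
  6620 TeV = 6620 × 10^-3 PeV = 6.62
Sum: 7.97 + 6.06 + 6.62 = 20.65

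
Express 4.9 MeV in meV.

mega = 10⁶, milli = 10⁻³; factor is 10⁹.
4.9 × 10⁹ = 4900000000

4900000000 meV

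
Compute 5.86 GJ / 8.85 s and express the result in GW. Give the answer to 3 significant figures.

(5.86 × 10⁹) / (8.85) = 0.66215 × 10⁹ W

0.662 GW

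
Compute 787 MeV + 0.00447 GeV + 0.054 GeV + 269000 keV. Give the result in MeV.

1114.47 MeV

In MeV:
  787 MeV → 787
  0.00447 GeV = 0.00447 × 10³ MeV = 4.47
  0.054 GeV = 0.054 × 10³ MeV = 54
  269000 keV = 269000 × 10⁻³ MeV = 269
Sum: 787 + 4.47 + 54 + 269 = 1114.47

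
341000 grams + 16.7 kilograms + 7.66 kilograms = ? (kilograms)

In kilograms:
  341000 grams = 341000 × 10^-3 kilograms = 341
  16.7 kilograms → 16.7
  7.66 kilograms → 7.66
Sum: 341 + 16.7 + 7.66 = 365.36

365.36 kilograms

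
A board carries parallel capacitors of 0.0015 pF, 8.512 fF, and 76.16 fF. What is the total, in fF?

86.172 fF

In fF:
  0.0015 pF = 0.0015e3 fF = 1.5
  8.512 fF → 8.512
  76.16 fF → 76.16
Sum: 1.5 + 8.512 + 76.16 = 86.172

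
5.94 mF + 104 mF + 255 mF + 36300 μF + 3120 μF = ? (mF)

404.36 mF

In mF:
  5.94 mF → 5.94
  104 mF → 104
  255 mF → 255
  36300 μF = 36300 × 10^-3 mF = 36.3
  3120 μF = 3120 × 10^-3 mF = 3.12
Sum: 5.94 + 104 + 255 + 36.3 + 3.12 = 404.36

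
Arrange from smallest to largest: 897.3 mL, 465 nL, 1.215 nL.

1.215 nL < 465 nL < 897.3 mL

897.3 mL = 0.8973 L
465 nL = 0.000000465 L
1.215 nL = 0.000000001215 L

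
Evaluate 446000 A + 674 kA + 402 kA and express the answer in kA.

1522 kA

In kA:
  446000 A = 446000 × 10^-3 kA = 446
  674 kA → 674
  402 kA → 402
Sum: 446 + 674 + 402 = 1522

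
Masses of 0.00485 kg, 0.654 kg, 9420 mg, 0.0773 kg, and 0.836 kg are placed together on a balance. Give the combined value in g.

1581.57 g

In g:
  0.00485 kg = 0.00485e3 g = 4.85
  0.654 kg = 0.654e3 g = 654
  9420 mg = 9420e-3 g = 9.42
  0.0773 kg = 0.0773e3 g = 77.3
  0.836 kg = 0.836e3 g = 836
Sum: 4.85 + 654 + 9.42 + 77.3 + 836 = 1581.57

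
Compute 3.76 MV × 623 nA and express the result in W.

3.76 × 10^6 × 623 × 10^-9 = 2342.48 × 10^-3 W

2.34248 W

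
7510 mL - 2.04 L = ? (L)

In L:
  7510 mL = 7510e-3 L = 7.51
  2.04 L → 2.04
Difference: 7.51 - 2.04 = 5.47

5.47 L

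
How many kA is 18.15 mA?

0.00001815 kA

milli = 10⁻³, kilo = 10³; factor is 10⁻⁶.
18.15 × 10⁻⁶ = 0.00001815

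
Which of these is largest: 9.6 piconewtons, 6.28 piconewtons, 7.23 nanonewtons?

9.6 piconewtons = 0.0000000000096 newtons
6.28 piconewtons = 0.00000000000628 newtons
7.23 nanonewtons = 0.00000000723 newtons

7.23 nanonewtons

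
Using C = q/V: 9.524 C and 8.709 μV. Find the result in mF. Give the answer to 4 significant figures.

1094000000 mF

(9.524) / (8.709e-6) = 1.09358e6 F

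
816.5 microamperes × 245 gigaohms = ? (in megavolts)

816.5 × 10^-6 × 245 × 10^9 = 200042.5 × 10^3 V

200.0425 megavolts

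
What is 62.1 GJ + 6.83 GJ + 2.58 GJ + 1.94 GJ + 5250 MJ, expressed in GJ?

78.7 GJ

In GJ:
  62.1 GJ → 62.1
  6.83 GJ → 6.83
  2.58 GJ → 2.58
  1.94 GJ → 1.94
  5250 MJ = 5250 × 10⁻³ GJ = 5.25
Sum: 62.1 + 6.83 + 2.58 + 1.94 + 5.25 = 78.7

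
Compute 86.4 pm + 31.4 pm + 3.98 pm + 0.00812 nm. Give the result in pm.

129.9 pm

In pm:
  86.4 pm → 86.4
  31.4 pm → 31.4
  3.98 pm → 3.98
  0.00812 nm = 0.00812 × 10³ pm = 8.12
Sum: 86.4 + 31.4 + 3.98 + 8.12 = 129.9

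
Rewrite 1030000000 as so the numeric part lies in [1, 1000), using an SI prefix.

= 1.03e-9 s; 1e-9 is nano.

1.03 ns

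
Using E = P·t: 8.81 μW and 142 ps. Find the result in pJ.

0.00125102 pJ

8.81 × 10⁻⁶ × 142 × 10⁻¹² = 1251.02 × 10⁻¹⁸ J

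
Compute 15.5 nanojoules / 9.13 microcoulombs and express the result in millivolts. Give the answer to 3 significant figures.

(15.5e-9) / (9.13e-6) = 1.6977e-3 V

1.70 millivolts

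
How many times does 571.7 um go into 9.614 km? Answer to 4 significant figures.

16820000

(9.614 × 10³) / (571.7 × 10⁻⁶) = 0.016817 × 10⁹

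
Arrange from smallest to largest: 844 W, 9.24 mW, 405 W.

844 W = 844 W
9.24 mW = 0.00924 W
405 W = 405 W

9.24 mW < 405 W < 844 W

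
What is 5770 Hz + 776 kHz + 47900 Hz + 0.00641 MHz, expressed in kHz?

In kHz:
  5770 Hz = 5770e-3 kHz = 5.77
  776 kHz → 776
  47900 Hz = 47900e-3 kHz = 47.9
  0.00641 MHz = 0.00641e3 kHz = 6.41
Sum: 5.77 + 776 + 47.9 + 6.41 = 836.08

836.08 kHz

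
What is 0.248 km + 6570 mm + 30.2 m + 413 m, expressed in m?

In m:
  0.248 km = 0.248 × 10³ m = 248
  6570 mm = 6570 × 10⁻³ m = 6.57
  30.2 m → 30.2
  413 m → 413
Sum: 248 + 6.57 + 30.2 + 413 = 697.77

697.77 m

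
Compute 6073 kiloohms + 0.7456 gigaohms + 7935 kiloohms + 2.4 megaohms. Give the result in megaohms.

762.008 megaohms

In megaohms:
  6073 kiloohms = 6073 × 10^-3 megaohms = 6.073
  0.7456 gigaohms = 0.7456 × 10^3 megaohms = 745.6
  7935 kiloohms = 7935 × 10^-3 megaohms = 7.935
  2.4 megaohms → 2.4
Sum: 6.073 + 745.6 + 7.935 + 2.4 = 762.008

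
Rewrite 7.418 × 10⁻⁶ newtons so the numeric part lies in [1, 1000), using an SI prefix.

= 7.418 × 10⁻⁶ newtons; 10⁻⁶ is micro.

7.418 micronewtons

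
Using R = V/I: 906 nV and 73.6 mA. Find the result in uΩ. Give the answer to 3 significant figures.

12.3 uΩ

(906e-9) / (73.6e-3) = 12.31e-6 Ω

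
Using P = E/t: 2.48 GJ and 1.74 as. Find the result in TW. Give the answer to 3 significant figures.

1430000000000000 TW

(2.48 × 10^9) / (1.74 × 10^-18) = 1.4253 × 10^27 W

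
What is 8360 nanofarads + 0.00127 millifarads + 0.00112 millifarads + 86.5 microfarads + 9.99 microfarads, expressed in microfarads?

107.24 microfarads

In microfarads:
  8360 nanofarads = 8360 × 10^-3 microfarads = 8.36
  0.00127 millifarads = 0.00127 × 10^3 microfarads = 1.27
  0.00112 millifarads = 0.00112 × 10^3 microfarads = 1.12
  86.5 microfarads → 86.5
  9.99 microfarads → 9.99
Sum: 8.36 + 1.27 + 1.12 + 86.5 + 9.99 = 107.24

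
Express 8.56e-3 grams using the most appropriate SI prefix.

8.56 milligrams

= 8.56e-3 grams; 1e-3 is milli.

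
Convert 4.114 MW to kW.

4114 kW

mega = 10^6, kilo = 10^3; factor is 10^3.
4.114 × 10^3 = 4114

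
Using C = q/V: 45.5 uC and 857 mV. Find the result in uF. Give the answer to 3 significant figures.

53.1 uF

(45.5 × 10⁻⁶) / (857 × 10⁻³) = 0.053092 × 10⁻³ F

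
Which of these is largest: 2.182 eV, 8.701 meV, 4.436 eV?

4.436 eV

2.182 eV = 2.182 eV
8.701 meV = 0.008701 eV
4.436 eV = 4.436 eV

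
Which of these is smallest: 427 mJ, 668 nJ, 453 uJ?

427 mJ = 0.427 J
668 nJ = 0.000000668 J
453 uJ = 0.000453 J

668 nJ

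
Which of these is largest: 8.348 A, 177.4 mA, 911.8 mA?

8.348 A

8.348 A = 8.348 A
177.4 mA = 0.1774 A
911.8 mA = 0.9118 A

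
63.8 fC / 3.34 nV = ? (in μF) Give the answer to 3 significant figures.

(63.8 × 10⁻¹⁵) / (3.34 × 10⁻⁹) = 19.102 × 10⁻⁶ F

19.1 μF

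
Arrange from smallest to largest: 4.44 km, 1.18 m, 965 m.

1.18 m < 965 m < 4.44 km

4.44 km = 4440 m
1.18 m = 1.18 m
965 m = 965 m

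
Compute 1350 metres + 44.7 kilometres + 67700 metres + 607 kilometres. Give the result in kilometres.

In kilometres:
  1350 metres = 1350 × 10^-3 kilometres = 1.35
  44.7 kilometres → 44.7
  67700 metres = 67700 × 10^-3 kilometres = 67.7
  607 kilometres → 607
Sum: 1.35 + 44.7 + 67.7 + 607 = 720.75

720.75 kilometres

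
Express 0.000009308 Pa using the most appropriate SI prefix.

9.308 uPa

= 9.308e-6 Pa; 1e-6 is micro.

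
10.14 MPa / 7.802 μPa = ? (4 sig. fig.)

(10.14 × 10^6) / (7.802 × 10^-6) = 1.2997 × 10^12

1300000000000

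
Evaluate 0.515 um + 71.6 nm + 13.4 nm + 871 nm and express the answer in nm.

In nm:
  0.515 um = 0.515e3 nm = 515
  71.6 nm → 71.6
  13.4 nm → 13.4
  871 nm → 871
Sum: 515 + 71.6 + 13.4 + 871 = 1471

1471 nm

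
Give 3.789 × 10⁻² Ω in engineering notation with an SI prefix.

37.89 mΩ

= 37.89 × 10⁻³ Ω; 10⁻³ is milli.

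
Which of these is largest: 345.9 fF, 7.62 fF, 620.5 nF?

345.9 fF = 0.0000000000003459 F
7.62 fF = 0.00000000000000762 F
620.5 nF = 0.0000006205 F

620.5 nF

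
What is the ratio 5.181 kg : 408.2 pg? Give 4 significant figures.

(5.181 × 10³) / (408.2 × 10⁻¹²) = 0.012692 × 10¹⁵

12690000000000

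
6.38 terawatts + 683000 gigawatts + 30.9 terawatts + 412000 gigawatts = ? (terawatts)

In terawatts:
  6.38 terawatts → 6.38
  683000 gigawatts = 683000 × 10⁻³ terawatts = 683
  30.9 terawatts → 30.9
  412000 gigawatts = 412000 × 10⁻³ terawatts = 412
Sum: 6.38 + 683 + 30.9 + 412 = 1132.28

1132.28 terawatts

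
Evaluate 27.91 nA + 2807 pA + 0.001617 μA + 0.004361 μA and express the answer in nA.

In nA:
  27.91 nA → 27.91
  2807 pA = 2807 × 10^-3 nA = 2.807
  0.001617 μA = 0.001617 × 10^3 nA = 1.617
  0.004361 μA = 0.004361 × 10^3 nA = 4.361
Sum: 27.91 + 2.807 + 1.617 + 4.361 = 36.695

36.695 nA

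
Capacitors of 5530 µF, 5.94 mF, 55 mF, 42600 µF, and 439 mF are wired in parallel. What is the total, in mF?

In mF:
  5530 µF = 5530 × 10^-3 mF = 5.53
  5.94 mF → 5.94
  55 mF → 55
  42600 µF = 42600 × 10^-3 mF = 42.6
  439 mF → 439
Sum: 5.53 + 5.94 + 55 + 42.6 + 439 = 548.07

548.07 mF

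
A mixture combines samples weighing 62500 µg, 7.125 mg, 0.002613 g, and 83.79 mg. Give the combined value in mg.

156.028 mg

In mg:
  62500 µg = 62500e-3 mg = 62.5
  7.125 mg → 7.125
  0.002613 g = 0.002613e3 mg = 2.613
  83.79 mg → 83.79
Sum: 62.5 + 7.125 + 2.613 + 83.79 = 156.028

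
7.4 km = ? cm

kilo = 1e3, centi = 1e-2; factor is 1e5.
7.4 × 1e5 = 740000

740000 cm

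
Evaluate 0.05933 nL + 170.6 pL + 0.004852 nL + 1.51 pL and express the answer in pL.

In pL:
  0.05933 nL = 0.05933e3 pL = 59.33
  170.6 pL → 170.6
  0.004852 nL = 0.004852e3 pL = 4.852
  1.51 pL → 1.51
Sum: 59.33 + 170.6 + 4.852 + 1.51 = 236.292

236.292 pL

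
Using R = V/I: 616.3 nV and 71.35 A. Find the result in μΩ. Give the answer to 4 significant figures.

(616.3 × 10⁻⁹) / (71.35) = 8.6377 × 10⁻⁹ Ω

0.008638 μΩ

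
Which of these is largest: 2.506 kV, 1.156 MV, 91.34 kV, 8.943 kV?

2.506 kV = 2506 V
1.156 MV = 1156000 V
91.34 kV = 91340 V
8.943 kV = 8943 V

1.156 MV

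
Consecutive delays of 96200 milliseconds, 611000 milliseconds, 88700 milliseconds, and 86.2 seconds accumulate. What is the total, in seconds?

882.1 seconds

In seconds:
  96200 milliseconds = 96200 × 10^-3 seconds = 96.2
  611000 milliseconds = 611000 × 10^-3 seconds = 611
  88700 milliseconds = 88700 × 10^-3 seconds = 88.7
  86.2 seconds → 86.2
Sum: 96.2 + 611 + 88.7 + 86.2 = 882.1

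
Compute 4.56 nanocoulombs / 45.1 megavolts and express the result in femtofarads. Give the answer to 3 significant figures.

(4.56e-9) / (45.1e6) = 0.10111e-15 F

0.101 femtofarads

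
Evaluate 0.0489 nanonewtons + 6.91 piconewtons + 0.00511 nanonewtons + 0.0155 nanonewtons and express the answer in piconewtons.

In piconewtons:
  0.0489 nanonewtons = 0.0489e3 piconewtons = 48.9
  6.91 piconewtons → 6.91
  0.00511 nanonewtons = 0.00511e3 piconewtons = 5.11
  0.0155 nanonewtons = 0.0155e3 piconewtons = 15.5
Sum: 48.9 + 6.91 + 5.11 + 15.5 = 76.42

76.42 piconewtons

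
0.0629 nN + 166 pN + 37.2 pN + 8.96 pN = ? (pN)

275.06 pN

In pN:
  0.0629 nN = 0.0629 × 10^3 pN = 62.9
  166 pN → 166
  37.2 pN → 37.2
  8.96 pN → 8.96
Sum: 62.9 + 166 + 37.2 + 8.96 = 275.06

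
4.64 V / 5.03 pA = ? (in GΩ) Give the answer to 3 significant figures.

(4.64) / (5.03 × 10⁻¹²) = 0.92247 × 10¹² Ω

922 GΩ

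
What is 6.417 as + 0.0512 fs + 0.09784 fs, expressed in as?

155.457 as

In as:
  6.417 as → 6.417
  0.0512 fs = 0.0512 × 10³ as = 51.2
  0.09784 fs = 0.09784 × 10³ as = 97.84
Sum: 6.417 + 51.2 + 97.84 = 155.457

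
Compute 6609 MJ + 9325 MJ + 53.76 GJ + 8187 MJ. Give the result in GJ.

77.881 GJ

In GJ:
  6609 MJ = 6609e-3 GJ = 6.609
  9325 MJ = 9325e-3 GJ = 9.325
  53.76 GJ → 53.76
  8187 MJ = 8187e-3 GJ = 8.187
Sum: 6.609 + 9.325 + 53.76 + 8.187 = 77.881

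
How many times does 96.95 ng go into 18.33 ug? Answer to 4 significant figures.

(18.33e-6) / (96.95e-9) = 0.18907e3

189.1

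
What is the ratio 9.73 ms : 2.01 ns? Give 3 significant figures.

4840000

(9.73e-3) / (2.01e-9) = 4.841e6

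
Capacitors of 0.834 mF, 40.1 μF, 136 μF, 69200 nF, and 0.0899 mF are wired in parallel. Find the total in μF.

In μF:
  0.834 mF = 0.834 × 10^3 μF = 834
  40.1 μF → 40.1
  136 μF → 136
  69200 nF = 69200 × 10^-3 μF = 69.2
  0.0899 mF = 0.0899 × 10^3 μF = 89.9
Sum: 834 + 40.1 + 136 + 69.2 + 89.9 = 1169.2

1169.2 μF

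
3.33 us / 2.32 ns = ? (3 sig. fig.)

(3.33 × 10⁻⁶) / (2.32 × 10⁻⁹) = 1.435 × 10³

1440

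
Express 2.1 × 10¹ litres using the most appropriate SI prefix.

= 21 litres; mantissa already in [1, 1000).

21 litres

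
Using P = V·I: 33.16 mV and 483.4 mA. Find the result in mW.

16.029544 mW

33.16e-3 × 483.4e-3 = 16029.544e-6 W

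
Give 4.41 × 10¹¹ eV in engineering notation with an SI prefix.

441 GeV

= 441 × 10⁹ eV; 10⁹ is giga.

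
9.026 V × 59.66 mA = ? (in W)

0.53849116 W

9.026 × 59.66 × 10^-3 = 538.49116 × 10^-3 W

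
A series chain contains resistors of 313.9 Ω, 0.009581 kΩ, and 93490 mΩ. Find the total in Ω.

416.971 Ω

In Ω:
  313.9 Ω → 313.9
  0.009581 kΩ = 0.009581 × 10^3 Ω = 9.581
  93490 mΩ = 93490 × 10^-3 Ω = 93.49
Sum: 313.9 + 9.581 + 93.49 = 416.971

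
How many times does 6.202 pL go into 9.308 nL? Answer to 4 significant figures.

(9.308e-9) / (6.202e-12) = 1.5008e3

1501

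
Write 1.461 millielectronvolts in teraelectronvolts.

milli = 10⁻³, tera = 10¹²; factor is 10⁻¹⁵.
1.461 × 10⁻¹⁵ = 0.000000000000001461

0.000000000000001461 teraelectronvolts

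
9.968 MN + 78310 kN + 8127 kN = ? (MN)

In MN:
  9.968 MN → 9.968
  78310 kN = 78310 × 10⁻³ MN = 78.31
  8127 kN = 8127 × 10⁻³ MN = 8.127
Sum: 9.968 + 78.31 + 8.127 = 96.405

96.405 MN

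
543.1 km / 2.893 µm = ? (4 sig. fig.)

187700000000

(543.1e3) / (2.893e-6) = 187.73e9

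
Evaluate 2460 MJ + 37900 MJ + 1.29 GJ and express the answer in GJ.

In GJ:
  2460 MJ = 2460e-3 GJ = 2.46
  37900 MJ = 37900e-3 GJ = 37.9
  1.29 GJ → 1.29
Sum: 2.46 + 37.9 + 1.29 = 41.65

41.65 GJ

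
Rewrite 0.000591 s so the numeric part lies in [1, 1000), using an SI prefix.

591 us

= 591 × 10^-6 s; 10^-6 is micro.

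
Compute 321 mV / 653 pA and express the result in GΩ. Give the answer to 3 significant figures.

(321 × 10^-3) / (653 × 10^-12) = 0.49158 × 10^9 Ω

0.492 GΩ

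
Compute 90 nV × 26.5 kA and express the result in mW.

90 × 10^-9 × 26.5 × 10^3 = 2385 × 10^-6 W

2.385 mW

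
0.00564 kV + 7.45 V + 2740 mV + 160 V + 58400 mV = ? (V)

234.23 V

In V:
  0.00564 kV = 0.00564 × 10³ V = 5.64
  7.45 V → 7.45
  2740 mV = 2740 × 10⁻³ V = 2.74
  160 V → 160
  58400 mV = 58400 × 10⁻³ V = 58.4
Sum: 5.64 + 7.45 + 2.74 + 160 + 58.4 = 234.23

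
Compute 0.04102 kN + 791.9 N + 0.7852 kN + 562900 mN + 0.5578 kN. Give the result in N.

In N:
  0.04102 kN = 0.04102 × 10^3 N = 41.02
  791.9 N → 791.9
  0.7852 kN = 0.7852 × 10^3 N = 785.2
  562900 mN = 562900 × 10^-3 N = 562.9
  0.5578 kN = 0.5578 × 10^3 N = 557.8
Sum: 41.02 + 791.9 + 785.2 + 562.9 + 557.8 = 2738.82

2738.82 N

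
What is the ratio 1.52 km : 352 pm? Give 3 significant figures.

(1.52 × 10³) / (352 × 10⁻¹²) = 0.004318 × 10¹⁵

4320000000000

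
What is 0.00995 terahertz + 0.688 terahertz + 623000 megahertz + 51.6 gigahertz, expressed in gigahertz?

In gigahertz:
  0.00995 terahertz = 0.00995 × 10^3 gigahertz = 9.95
  0.688 terahertz = 0.688 × 10^3 gigahertz = 688
  623000 megahertz = 623000 × 10^-3 gigahertz = 623
  51.6 gigahertz → 51.6
Sum: 9.95 + 688 + 623 + 51.6 = 1372.55

1372.55 gigahertz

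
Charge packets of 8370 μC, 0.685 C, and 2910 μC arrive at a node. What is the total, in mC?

696.28 mC

In mC:
  8370 μC = 8370 × 10^-3 mC = 8.37
  0.685 C = 0.685 × 10^3 mC = 685
  2910 μC = 2910 × 10^-3 mC = 2.91
Sum: 8.37 + 685 + 2.91 = 696.28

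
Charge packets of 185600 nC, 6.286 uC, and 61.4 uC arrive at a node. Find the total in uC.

In uC:
  185600 nC = 185600e-3 uC = 185.6
  6.286 uC → 6.286
  61.4 uC → 61.4
Sum: 185.6 + 6.286 + 61.4 = 253.286

253.286 uC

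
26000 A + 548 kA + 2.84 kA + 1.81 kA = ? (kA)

In kA:
  26000 A = 26000 × 10^-3 kA = 26
  548 kA → 548
  2.84 kA → 2.84
  1.81 kA → 1.81
Sum: 26 + 548 + 2.84 + 1.81 = 578.65

578.65 kA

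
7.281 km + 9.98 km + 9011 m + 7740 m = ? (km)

In km:
  7.281 km → 7.281
  9.98 km → 9.98
  9011 m = 9011 × 10⁻³ km = 9.011
  7740 m = 7740 × 10⁻³ km = 7.74
Sum: 7.281 + 9.98 + 9.011 + 7.74 = 34.012

34.012 km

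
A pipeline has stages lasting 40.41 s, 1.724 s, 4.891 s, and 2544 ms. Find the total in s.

49.569 s

In s:
  40.41 s → 40.41
  1.724 s → 1.724
  4.891 s → 4.891
  2544 ms = 2544 × 10⁻³ s = 2.544
Sum: 40.41 + 1.724 + 4.891 + 2.544 = 49.569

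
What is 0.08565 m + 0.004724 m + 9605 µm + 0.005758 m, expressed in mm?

In mm:
  0.08565 m = 0.08565e3 mm = 85.65
  0.004724 m = 0.004724e3 mm = 4.724
  9605 µm = 9605e-3 mm = 9.605
  0.005758 m = 0.005758e3 mm = 5.758
Sum: 85.65 + 4.724 + 9.605 + 5.758 = 105.737

105.737 mm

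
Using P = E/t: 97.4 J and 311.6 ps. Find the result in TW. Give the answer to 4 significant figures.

(97.4) / (311.6 × 10^-12) = 0.31258 × 10^12 W

0.3126 TW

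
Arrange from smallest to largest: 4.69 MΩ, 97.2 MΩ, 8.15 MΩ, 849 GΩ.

4.69 MΩ < 8.15 MΩ < 97.2 MΩ < 849 GΩ

4.69 MΩ = 4690000 Ω
97.2 MΩ = 97200000 Ω
8.15 MΩ = 8150000 Ω
849 GΩ = 849000000000 Ω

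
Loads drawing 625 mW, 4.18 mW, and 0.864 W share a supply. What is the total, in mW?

In mW:
  625 mW → 625
  4.18 mW → 4.18
  0.864 W = 0.864e3 mW = 864
Sum: 625 + 4.18 + 864 = 1493.18

1493.18 mW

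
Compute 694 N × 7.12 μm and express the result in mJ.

694 × 7.12e-6 = 4941.28e-6 J

4.94128 mJ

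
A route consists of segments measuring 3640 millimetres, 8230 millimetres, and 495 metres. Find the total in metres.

506.87 metres

In metres:
  3640 millimetres = 3640e-3 metres = 3.64
  8230 millimetres = 8230e-3 metres = 8.23
  495 metres → 495
Sum: 3.64 + 8.23 + 495 = 506.87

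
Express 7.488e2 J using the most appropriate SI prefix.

= 748.8 J; mantissa already in [1, 1000).

748.8 J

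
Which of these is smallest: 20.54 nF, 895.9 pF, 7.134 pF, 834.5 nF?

7.134 pF

20.54 nF = 0.00000002054 F
895.9 pF = 0.0000000008959 F
7.134 pF = 0.000000000007134 F
834.5 nF = 0.0000008345 F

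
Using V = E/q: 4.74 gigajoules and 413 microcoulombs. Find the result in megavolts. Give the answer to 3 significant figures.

11500000 megavolts

(4.74 × 10⁹) / (413 × 10⁻⁶) = 0.011477 × 10¹⁵ V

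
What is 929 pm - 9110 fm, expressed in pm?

919.89 pm

In pm:
  929 pm → 929
  9110 fm = 9110e-3 pm = 9.11
Difference: 929 - 9.11 = 919.89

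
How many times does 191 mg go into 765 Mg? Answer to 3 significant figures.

4010000000

(765e6) / (191e-3) = 4.005e9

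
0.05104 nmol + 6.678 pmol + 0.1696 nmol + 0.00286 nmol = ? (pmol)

In pmol:
  0.05104 nmol = 0.05104 × 10³ pmol = 51.04
  6.678 pmol → 6.678
  0.1696 nmol = 0.1696 × 10³ pmol = 169.6
  0.00286 nmol = 0.00286 × 10³ pmol = 2.86
Sum: 51.04 + 6.678 + 169.6 + 2.86 = 230.178

230.178 pmol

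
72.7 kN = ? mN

kilo = 10^3, milli = 10^-3; factor is 10^6.
72.7 × 10^6 = 72700000

72700000 mN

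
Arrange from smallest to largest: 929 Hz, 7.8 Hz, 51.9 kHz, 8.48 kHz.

929 Hz = 929 Hz
7.8 Hz = 7.8 Hz
51.9 kHz = 51900 Hz
8.48 kHz = 8480 Hz

7.8 Hz < 929 Hz < 8.48 kHz < 51.9 kHz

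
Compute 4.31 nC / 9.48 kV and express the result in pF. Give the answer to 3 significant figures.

0.455 pF

(4.31 × 10^-9) / (9.48 × 10^3) = 0.45464 × 10^-12 F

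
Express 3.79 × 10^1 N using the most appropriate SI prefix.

= 37.9 N; mantissa already in [1, 1000).

37.9 N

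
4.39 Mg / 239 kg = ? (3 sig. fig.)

18.4

(4.39 × 10^6) / (239 × 10^3) = 0.01837 × 10^3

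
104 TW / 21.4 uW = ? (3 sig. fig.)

(104e12) / (21.4e-6) = 4.86e18

4860000000000000000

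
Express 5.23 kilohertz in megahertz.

0.00523 megahertz

kilo = 10^3, mega = 10^6; factor is 10^-3.
5.23 × 10^-3 = 0.00523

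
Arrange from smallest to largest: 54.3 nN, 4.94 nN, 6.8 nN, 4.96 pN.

54.3 nN = 0.0000000543 N
4.94 nN = 0.00000000494 N
6.8 nN = 0.0000000068 N
4.96 pN = 0.00000000000496 N

4.96 pN < 4.94 nN < 6.8 nN < 54.3 nN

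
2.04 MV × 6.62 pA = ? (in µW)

13.5048 µW

2.04 × 10^6 × 6.62 × 10^-12 = 13.5048 × 10^-6 W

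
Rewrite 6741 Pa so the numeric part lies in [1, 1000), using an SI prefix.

6.741 kPa

= 6.741 × 10³ Pa; 10³ is kilo.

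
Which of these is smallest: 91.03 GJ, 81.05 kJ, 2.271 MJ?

81.05 kJ

91.03 GJ = 91030000000 J
81.05 kJ = 81050 J
2.271 MJ = 2271000 J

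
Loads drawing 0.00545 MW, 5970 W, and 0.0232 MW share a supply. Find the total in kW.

In kW:
  0.00545 MW = 0.00545 × 10³ kW = 5.45
  5970 W = 5970 × 10⁻³ kW = 5.97
  0.0232 MW = 0.0232 × 10³ kW = 23.2
Sum: 5.45 + 5.97 + 23.2 = 34.62

34.62 kW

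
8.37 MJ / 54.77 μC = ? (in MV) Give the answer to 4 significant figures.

(8.37 × 10⁶) / (54.77 × 10⁻⁶) = 0.152821 × 10¹² V

152800 MV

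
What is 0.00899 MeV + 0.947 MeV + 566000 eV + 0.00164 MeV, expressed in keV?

1523.63 keV

In keV:
  0.00899 MeV = 0.00899 × 10³ keV = 8.99
  0.947 MeV = 0.947 × 10³ keV = 947
  566000 eV = 566000 × 10⁻³ keV = 566
  0.00164 MeV = 0.00164 × 10³ keV = 1.64
Sum: 8.99 + 947 + 566 + 1.64 = 1523.63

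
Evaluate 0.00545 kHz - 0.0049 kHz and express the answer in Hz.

0.55 Hz

In Hz:
  0.00545 kHz = 0.00545e3 Hz = 5.45
  0.0049 kHz = 0.0049e3 Hz = 4.9
Difference: 5.45 - 4.9 = 0.55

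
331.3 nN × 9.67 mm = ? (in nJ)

331.3 × 10⁻⁹ × 9.67 × 10⁻³ = 3203.671 × 10⁻¹² J

3.203671 nJ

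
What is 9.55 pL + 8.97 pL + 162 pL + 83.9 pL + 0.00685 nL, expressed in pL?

In pL:
  9.55 pL → 9.55
  8.97 pL → 8.97
  162 pL → 162
  83.9 pL → 83.9
  0.00685 nL = 0.00685 × 10^3 pL = 6.85
Sum: 9.55 + 8.97 + 162 + 83.9 + 6.85 = 271.27

271.27 pL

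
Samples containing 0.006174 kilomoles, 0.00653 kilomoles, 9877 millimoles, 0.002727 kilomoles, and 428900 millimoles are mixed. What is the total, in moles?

454.208 moles

In moles:
  0.006174 kilomoles = 0.006174 × 10^3 moles = 6.174
  0.00653 kilomoles = 0.00653 × 10^3 moles = 6.53
  9877 millimoles = 9877 × 10^-3 moles = 9.877
  0.002727 kilomoles = 0.002727 × 10^3 moles = 2.727
  428900 millimoles = 428900 × 10^-3 moles = 428.9
Sum: 6.174 + 6.53 + 9.877 + 2.727 + 428.9 = 454.208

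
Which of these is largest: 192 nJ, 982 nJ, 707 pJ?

982 nJ

192 nJ = 0.000000192 J
982 nJ = 0.000000982 J
707 pJ = 0.000000000707 J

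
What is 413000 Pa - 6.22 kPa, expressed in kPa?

In kPa:
  413000 Pa = 413000 × 10⁻³ kPa = 413
  6.22 kPa → 6.22
Difference: 413 - 6.22 = 406.78

406.78 kPa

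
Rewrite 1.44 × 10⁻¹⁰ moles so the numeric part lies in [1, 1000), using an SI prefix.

144 picomoles

= 144 × 10⁻¹² moles; 10⁻¹² is pico.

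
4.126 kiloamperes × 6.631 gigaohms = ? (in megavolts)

4.126 × 10^3 × 6.631 × 10^9 = 27.359506 × 10^12 V

27359506 megavolts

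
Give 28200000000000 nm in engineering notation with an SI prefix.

28.2 km

= 28.2e3 m; 1e3 is kilo.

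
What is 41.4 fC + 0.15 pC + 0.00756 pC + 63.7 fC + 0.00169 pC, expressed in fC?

264.35 fC

In fC:
  41.4 fC → 41.4
  0.15 pC = 0.15 × 10³ fC = 150
  0.00756 pC = 0.00756 × 10³ fC = 7.56
  63.7 fC → 63.7
  0.00169 pC = 0.00169 × 10³ fC = 1.69
Sum: 41.4 + 150 + 7.56 + 63.7 + 1.69 = 264.35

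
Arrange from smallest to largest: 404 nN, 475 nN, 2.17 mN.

404 nN = 0.000000404 N
475 nN = 0.000000475 N
2.17 mN = 0.00217 N

404 nN < 475 nN < 2.17 mN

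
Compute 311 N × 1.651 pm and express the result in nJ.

311 × 1.651 × 10⁻¹² = 513.461 × 10⁻¹² J

0.513461 nJ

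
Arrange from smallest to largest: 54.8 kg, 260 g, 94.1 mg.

54.8 kg = 54800 g
260 g = 260 g
94.1 mg = 0.0941 g

94.1 mg < 260 g < 54.8 kg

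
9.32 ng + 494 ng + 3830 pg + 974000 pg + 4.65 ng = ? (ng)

In ng:
  9.32 ng → 9.32
  494 ng → 494
  3830 pg = 3830 × 10⁻³ ng = 3.83
  974000 pg = 974000 × 10⁻³ ng = 974
  4.65 ng → 4.65
Sum: 9.32 + 494 + 3.83 + 974 + 4.65 = 1485.8

1485.8 ng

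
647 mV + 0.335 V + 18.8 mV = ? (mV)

In mV:
  647 mV → 647
  0.335 V = 0.335e3 mV = 335
  18.8 mV → 18.8
Sum: 647 + 335 + 18.8 = 1000.8

1000.8 mV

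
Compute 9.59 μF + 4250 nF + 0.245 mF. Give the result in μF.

258.84 μF

In μF:
  9.59 μF → 9.59
  4250 nF = 4250 × 10^-3 μF = 4.25
  0.245 mF = 0.245 × 10^3 μF = 245
Sum: 9.59 + 4.25 + 245 = 258.84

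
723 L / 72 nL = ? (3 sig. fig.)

(723) / (72e-9) = 10.04e9

10000000000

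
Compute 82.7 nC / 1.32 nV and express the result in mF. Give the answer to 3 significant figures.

62700 mF

(82.7e-9) / (1.32e-9) = 62.652 F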